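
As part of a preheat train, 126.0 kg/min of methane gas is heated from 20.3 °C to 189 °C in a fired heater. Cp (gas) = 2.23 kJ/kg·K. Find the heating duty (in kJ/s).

Q = 790 kJ/s

Q = ṁ·Cp·ΔT = 126.0 × 2.23 × (189 − 20.3) = 47401 kJ/min
Converting: 47401 / 60 s = 790.02 kW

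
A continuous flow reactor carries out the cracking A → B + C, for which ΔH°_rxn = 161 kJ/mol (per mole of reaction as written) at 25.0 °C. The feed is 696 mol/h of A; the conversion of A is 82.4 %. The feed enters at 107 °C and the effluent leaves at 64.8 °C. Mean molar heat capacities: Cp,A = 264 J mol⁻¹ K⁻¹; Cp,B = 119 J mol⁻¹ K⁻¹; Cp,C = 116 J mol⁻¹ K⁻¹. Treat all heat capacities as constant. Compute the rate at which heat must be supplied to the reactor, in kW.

Q_in = 23.3 kW

Extent of reaction ξ = 0.824 × 696 = 573.5 mol/h
Reaction term: ξ·ΔH°_rxn = 573.5 × 161 = 92334 kJ/h
Sensible, feed 107→25 °C: -15067 kJ/h
Outlet flows (mol/h): A 122.5, B 573.5, C 573.5
Sensible, products 25→64.8 °C: 6651.1 kJ/h
Q = ΔH = 83918 kJ/h = 23.311 kW
Heat supplied = 23.311 kW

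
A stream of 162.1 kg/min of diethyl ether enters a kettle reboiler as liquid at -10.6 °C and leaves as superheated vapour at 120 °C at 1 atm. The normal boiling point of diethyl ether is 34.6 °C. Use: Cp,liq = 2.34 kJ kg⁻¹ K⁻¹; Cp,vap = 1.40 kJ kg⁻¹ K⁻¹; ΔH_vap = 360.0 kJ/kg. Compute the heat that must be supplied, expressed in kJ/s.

Q = 1580 kJ/s

liquid -10.6→34.6 °C: 105.77 kJ/kg
vaporisation at 34.6 °C: 360 kJ/kg
vapour 34.6→120 °C: 119.56 kJ/kg
Δh = 105.77 + 360 + 119.56 = 585.33 kJ/kg
Q = ṁ·Δh = 162.1 kg/min × 585.33 kJ/kg = 94882 kJ/min
|Q| = 1581.4 kW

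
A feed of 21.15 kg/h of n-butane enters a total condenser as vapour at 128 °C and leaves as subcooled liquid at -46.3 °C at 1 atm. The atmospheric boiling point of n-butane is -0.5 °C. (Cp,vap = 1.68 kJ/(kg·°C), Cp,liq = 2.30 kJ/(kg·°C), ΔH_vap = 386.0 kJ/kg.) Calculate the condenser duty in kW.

vapour 128→-0.5 °C: -215.88 kJ/kg
condensation at -0.5 °C: -386 kJ/kg
liquid -0.5→-46.3 °C: -105.34 kJ/kg
Δh = -215.88 + -386 + -105.34 = -707.22 kJ/kg
Q = ṁ·Δh = 21.15 kg/h × -707.22 kJ/kg = -14958 kJ/h
|Q| = 4.1549 kW

Q_c = 4.15 kW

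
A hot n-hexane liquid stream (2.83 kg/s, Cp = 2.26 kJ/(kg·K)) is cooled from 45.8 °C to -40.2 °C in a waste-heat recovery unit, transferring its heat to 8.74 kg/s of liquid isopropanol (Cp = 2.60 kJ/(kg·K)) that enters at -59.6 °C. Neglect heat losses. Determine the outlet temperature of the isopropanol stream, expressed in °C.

Heat released by hot stream: Q = 2.83 × 2.26 × (45.8 − -40.2) = 550.04 kJ/s
Energy balance on cold side (adiabatic exchanger): Q = ṁ_c·Cp_c·(T_c,out − T_c,in)
T_c,out = -59.6 + 550.04/(8.74 × 2.60) = -35.395 °C

T_c,out = -35.4 °C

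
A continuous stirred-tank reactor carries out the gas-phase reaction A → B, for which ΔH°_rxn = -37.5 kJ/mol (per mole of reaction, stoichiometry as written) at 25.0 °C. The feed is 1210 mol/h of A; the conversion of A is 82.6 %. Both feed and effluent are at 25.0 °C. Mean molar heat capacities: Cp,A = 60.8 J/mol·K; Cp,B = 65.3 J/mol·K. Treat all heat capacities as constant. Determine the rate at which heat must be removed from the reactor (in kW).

Q_out = 10.4 kW

Extent of reaction ξ = 0.826 × 1210 = 999.46 mol/h
Reaction term: ξ·ΔH°_rxn = 999.46 × -37.5 = -37480 kJ/h
Q = ΔH = -37480 kJ/h = -10.411 kW
Heat removed = 10.411 kW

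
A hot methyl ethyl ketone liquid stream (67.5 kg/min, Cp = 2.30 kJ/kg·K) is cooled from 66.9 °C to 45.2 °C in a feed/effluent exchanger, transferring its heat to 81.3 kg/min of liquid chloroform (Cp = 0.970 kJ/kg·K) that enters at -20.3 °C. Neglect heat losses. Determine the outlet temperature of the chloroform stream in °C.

Heat released by hot stream: Q = 67.5 × 2.30 × (66.9 − 45.2) = 3368.9 kJ/min
Energy balance on cold side (adiabatic exchanger): Q = ṁ_c·Cp_c·(T_c,out − T_c,in)
T_c,out = -20.3 + 3368.9/(81.3 × 0.970) = 22.42 °C

T_c,out = 22.4 °C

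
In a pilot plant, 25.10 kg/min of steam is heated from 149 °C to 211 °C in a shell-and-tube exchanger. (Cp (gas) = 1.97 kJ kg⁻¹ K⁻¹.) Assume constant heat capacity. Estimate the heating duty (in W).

Q = 51100 W

Q = ṁ·Cp·ΔT = 25.10 × 1.97 × (211 − 149) = 3065.7 kJ/min
Converting: 3065.7 / 60 s = 51.095 kW
Heating duty = 51095 W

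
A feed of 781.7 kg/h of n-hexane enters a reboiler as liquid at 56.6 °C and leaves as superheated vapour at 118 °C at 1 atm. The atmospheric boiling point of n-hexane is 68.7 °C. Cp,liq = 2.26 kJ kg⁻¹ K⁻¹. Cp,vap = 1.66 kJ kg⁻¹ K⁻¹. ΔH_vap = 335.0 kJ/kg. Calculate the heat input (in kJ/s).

liquid 56.6→68.7 °C: 27.346 kJ/kg
vaporisation at 68.7 °C: 335 kJ/kg
vapour 68.7→118 °C: 81.838 kJ/kg
Δh = 27.346 + 335 + 81.838 = 444.18 kJ/kg
Q = ṁ·Δh = 781.7 kg/h × 444.18 kJ/kg = 347220 kJ/h
|Q| = 96.45 kW

Q = 96.4 kJ/s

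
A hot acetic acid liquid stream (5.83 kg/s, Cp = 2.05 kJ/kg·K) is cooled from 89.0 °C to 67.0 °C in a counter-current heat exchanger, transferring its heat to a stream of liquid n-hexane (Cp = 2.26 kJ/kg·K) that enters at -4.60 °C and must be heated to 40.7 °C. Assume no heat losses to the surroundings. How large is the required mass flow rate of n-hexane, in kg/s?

ṁ_c = 2.57 kg/s

Heat released by hot stream: Q = 5.83 × 2.05 × (89.0 − 67.0) = 262.93 kJ/s
Energy balance on cold side (adiabatic exchanger): Q = ṁ_c·Cp_c·(T_c,out − T_c,in)
ṁ_c = 262.93 / [2.26 × (40.7 − -4.60)] = 2.5683 kg/s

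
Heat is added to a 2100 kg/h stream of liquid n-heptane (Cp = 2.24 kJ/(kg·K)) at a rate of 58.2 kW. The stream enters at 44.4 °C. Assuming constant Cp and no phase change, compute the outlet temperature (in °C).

T_out = 88.9 °C

Q = 58.2 kW = 209520 kJ/h
ΔT = Q/(ṁ·Cp) = 209520/(2100×2.24) = 44.541 K
T_out = 44.4 + 44.541 = 88.941 °C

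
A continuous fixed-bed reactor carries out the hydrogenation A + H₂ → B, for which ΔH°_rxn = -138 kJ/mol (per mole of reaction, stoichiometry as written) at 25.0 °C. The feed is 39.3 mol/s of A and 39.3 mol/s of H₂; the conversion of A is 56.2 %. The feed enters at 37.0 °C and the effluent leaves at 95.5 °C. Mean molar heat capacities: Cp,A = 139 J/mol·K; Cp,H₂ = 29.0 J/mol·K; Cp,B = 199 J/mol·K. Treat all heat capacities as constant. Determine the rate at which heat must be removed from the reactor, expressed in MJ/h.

Extent of reaction ξ = 0.562 × 39.3 = 22.087 mol/s
Reaction term: ξ·ΔH°_rxn = 22.087 × -138 = -3048 kJ/s
Sensible, feed 37.0→25 °C: -79.229 kJ/s
Outlet flows (mol/s): A 17.213, H₂ 17.213, B 22.087
Sensible, products 25→95.5 °C: 513.74 kJ/s
Q = ΔH = -2613.4 kJ/s = -2613.4 kW
Heat removed = 9408.4 MJ/h

Q_out = 9410 MJ/h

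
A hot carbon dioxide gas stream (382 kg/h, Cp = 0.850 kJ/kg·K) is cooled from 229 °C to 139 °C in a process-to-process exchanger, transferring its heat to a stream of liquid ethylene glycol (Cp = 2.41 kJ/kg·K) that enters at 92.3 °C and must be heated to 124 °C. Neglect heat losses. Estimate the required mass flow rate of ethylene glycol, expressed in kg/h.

Heat released by hot stream: Q = 382 × 0.850 × (229 − 139) = 29223 kJ/h
Energy balance on cold side (adiabatic exchanger): Q = ṁ_c·Cp_c·(T_c,out − T_c,in)
ṁ_c = 29223 / [2.41 × (124 − 92.3)] = 382.52 kg/h

ṁ_c = 383 kg/h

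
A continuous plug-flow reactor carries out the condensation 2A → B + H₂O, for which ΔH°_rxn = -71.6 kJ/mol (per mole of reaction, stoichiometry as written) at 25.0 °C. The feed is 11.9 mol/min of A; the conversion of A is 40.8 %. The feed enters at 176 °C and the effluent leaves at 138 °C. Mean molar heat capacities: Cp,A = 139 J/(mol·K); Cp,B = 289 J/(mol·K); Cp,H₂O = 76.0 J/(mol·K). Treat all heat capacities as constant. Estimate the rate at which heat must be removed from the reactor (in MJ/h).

Extent of reaction ξ = 0.408 × 11.9 / 2 = 2.4276 mol/min
Reaction term: ξ·ΔH°_rxn = 2.4276 × -71.6 = -173.82 kJ/min
Sensible, feed 176→25 °C: -249.77 kJ/min
Outlet flows (mol/min): A 7.0448, B 2.4276, H₂O 2.4276
Sensible, products 25→138 °C: 210.78 kJ/min
Q = ΔH = -212.81 kJ/min = -3.5468 kW
Heat removed = 12.768 MJ/h

Q_out = 12.8 MJ/h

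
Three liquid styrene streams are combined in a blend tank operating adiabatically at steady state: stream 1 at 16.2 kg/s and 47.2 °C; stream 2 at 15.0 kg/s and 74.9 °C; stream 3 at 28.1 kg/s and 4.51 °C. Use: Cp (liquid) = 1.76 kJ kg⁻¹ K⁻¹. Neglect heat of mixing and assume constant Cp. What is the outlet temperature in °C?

No heat crosses the boundary, so H_out = H_in.
T_out = Σ ṁᵢCp,ᵢTᵢ / Σ ṁᵢCp,ᵢ
      = 3546.2 / 104.37 = 33.978 °C

T_out = 34.0 °C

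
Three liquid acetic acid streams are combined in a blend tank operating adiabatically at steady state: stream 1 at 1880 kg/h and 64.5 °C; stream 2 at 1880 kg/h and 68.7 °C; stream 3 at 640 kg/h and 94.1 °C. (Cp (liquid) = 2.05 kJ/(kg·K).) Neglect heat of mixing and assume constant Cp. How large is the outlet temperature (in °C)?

T_out = 70.6 °C

Energy balance with Q = 0: Σ ṁᵢCp,ᵢ(T_out − Tᵢ) = 0
T_out = Σ ṁᵢCp,ᵢTᵢ / Σ ṁᵢCp,ᵢ
      = 636810 / 9020 = 70.6 °C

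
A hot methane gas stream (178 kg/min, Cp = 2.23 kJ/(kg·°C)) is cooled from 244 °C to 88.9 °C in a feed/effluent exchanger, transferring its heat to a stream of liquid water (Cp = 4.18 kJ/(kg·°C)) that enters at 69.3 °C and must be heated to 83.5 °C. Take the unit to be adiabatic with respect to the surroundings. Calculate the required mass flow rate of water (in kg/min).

Heat released by hot stream: Q = 178 × 2.23 × (244 − 88.9) = 61565 kJ/min
Energy balance on cold side (adiabatic exchanger): Q = ṁ_c·Cp_c·(T_c,out − T_c,in)
ṁ_c = 61565 / [4.18 × (83.5 − 69.3)] = 1037.2 kg/min

ṁ_c = 1040 kg/min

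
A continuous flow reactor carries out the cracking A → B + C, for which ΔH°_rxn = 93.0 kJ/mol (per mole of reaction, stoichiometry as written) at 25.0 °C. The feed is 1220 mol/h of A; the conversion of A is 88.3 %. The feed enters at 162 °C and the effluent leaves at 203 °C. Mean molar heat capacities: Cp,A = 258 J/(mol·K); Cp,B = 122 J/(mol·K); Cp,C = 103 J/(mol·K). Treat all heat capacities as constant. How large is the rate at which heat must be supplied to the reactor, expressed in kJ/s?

Extent of reaction ξ = 0.883 × 1220 = 1077.3 mol/h
Reaction term: ξ·ΔH°_rxn = 1077.3 × 93.0 = 100190 kJ/h
Sensible, feed 162→25 °C: -43122 kJ/h
Outlet flows (mol/h): A 142.74, B 1077.3, C 1077.3
Sensible, products 25→203 °C: 49699 kJ/h
Q = ΔH = 106760 kJ/h = 29.656 kW
Heat supplied = 29.656 kJ/s

Q_in = 29.7 kJ/s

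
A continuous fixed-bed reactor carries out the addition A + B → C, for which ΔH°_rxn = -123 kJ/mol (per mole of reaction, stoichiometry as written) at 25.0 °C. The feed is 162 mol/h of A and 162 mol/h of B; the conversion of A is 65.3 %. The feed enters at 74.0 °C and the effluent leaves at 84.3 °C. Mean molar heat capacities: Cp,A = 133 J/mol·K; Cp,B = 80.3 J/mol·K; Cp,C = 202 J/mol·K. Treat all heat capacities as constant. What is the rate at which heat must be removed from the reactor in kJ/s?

Q_out = 3.54 kJ/s

Extent of reaction ξ = 0.653 × 162 = 105.79 mol/h
Reaction term: ξ·ΔH°_rxn = 105.79 × -123 = -13012 kJ/h
Sensible, feed 74.0→25 °C: -1693.2 kJ/h
Outlet flows (mol/h): A 56.214, B 56.214, C 105.79
Sensible, products 25→84.3 °C: 1978.2 kJ/h
Q = ΔH = -12727 kJ/h = -3.5352 kW
Heat removed = 3.5352 kJ/s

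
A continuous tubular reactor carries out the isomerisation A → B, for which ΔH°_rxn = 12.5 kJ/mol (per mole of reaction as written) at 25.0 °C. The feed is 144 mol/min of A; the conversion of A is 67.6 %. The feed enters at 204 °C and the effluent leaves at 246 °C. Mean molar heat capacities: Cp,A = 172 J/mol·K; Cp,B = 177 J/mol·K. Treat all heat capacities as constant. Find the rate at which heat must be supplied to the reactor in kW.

Extent of reaction ξ = 0.676 × 144 = 97.344 mol/min
Reaction term: ξ·ΔH°_rxn = 97.344 × 12.5 = 1216.8 kJ/min
Sensible, feed 204→25 °C: -4433.5 kJ/min
Outlet flows (mol/min): A 46.656, B 97.344
Sensible, products 25→246 °C: 5581.3 kJ/min
Q = ΔH = 2364.6 kJ/min = 39.41 kW
Heat supplied = 39.41 kW

Q_in = 39.4 kW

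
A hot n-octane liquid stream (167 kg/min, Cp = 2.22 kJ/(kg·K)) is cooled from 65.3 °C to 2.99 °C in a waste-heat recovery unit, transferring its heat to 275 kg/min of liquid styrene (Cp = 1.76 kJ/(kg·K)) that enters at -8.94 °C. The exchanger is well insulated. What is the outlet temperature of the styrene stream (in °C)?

T_c,out = 38.8 °C

Heat released by hot stream: Q = 167 × 2.22 × (65.3 − 2.99) = 23101 kJ/min
Energy balance on cold side (adiabatic exchanger): Q = ṁ_c·Cp_c·(T_c,out − T_c,in)
T_c,out = -8.94 + 23101/(275 × 1.76) = 38.789 °C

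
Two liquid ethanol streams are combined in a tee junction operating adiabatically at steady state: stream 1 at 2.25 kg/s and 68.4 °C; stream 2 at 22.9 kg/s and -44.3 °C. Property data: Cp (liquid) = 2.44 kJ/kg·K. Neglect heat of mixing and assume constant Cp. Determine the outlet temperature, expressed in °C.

T_out = -34.2 °C

No heat crosses the boundary, so H_out = H_in.
Σ ṁᵢCp,ᵢTᵢ = 2.25×2.44×68.4 + 22.9×2.44×-44.3 = -2099.8
Σ ṁᵢCp,ᵢ = 2.25×2.44 + 22.9×2.44 = 61.366
T_out = -2099.8 / 61.366 = -34.217 °C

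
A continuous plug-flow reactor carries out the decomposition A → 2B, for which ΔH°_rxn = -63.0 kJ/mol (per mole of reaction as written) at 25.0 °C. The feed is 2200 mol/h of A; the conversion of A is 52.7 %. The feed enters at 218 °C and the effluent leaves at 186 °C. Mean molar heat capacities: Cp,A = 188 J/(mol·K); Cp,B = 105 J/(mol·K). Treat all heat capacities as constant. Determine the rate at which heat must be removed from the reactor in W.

Q_out = 22800 W

Extent of reaction ξ = 0.527 × 2200 = 1159.4 mol/h
Reaction term: ξ·ΔH°_rxn = 1159.4 × -63.0 = -73042 kJ/h
Sensible, feed 218→25 °C: -79825 kJ/h
Outlet flows (mol/h): A 1040.6, B 2318.8
Sensible, products 25→186 °C: 70696 kJ/h
Q = ΔH = -82171 kJ/h = -22.825 kW
Heat removed = 22825 W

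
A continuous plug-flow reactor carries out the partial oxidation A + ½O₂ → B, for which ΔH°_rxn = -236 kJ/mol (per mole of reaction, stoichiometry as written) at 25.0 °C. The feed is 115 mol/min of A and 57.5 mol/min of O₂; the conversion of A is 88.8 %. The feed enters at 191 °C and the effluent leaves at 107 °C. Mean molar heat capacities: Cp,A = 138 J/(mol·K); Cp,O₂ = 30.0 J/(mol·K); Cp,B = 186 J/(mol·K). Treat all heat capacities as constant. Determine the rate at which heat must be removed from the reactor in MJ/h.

Q_out = 1520 MJ/h

Extent of reaction ξ = 0.888 × 115 = 102.12 mol/min
Reaction term: ξ·ΔH°_rxn = 102.12 × -236 = -24100 kJ/min
Sensible, feed 191→25 °C: -2920.8 kJ/min
Outlet flows (mol/min): A 12.88, O₂ 6.44, B 102.12
Sensible, products 25→107 °C: 1719.1 kJ/min
Q = ΔH = -25302 kJ/min = -421.7 kW
Heat removed = 1518.1 MJ/h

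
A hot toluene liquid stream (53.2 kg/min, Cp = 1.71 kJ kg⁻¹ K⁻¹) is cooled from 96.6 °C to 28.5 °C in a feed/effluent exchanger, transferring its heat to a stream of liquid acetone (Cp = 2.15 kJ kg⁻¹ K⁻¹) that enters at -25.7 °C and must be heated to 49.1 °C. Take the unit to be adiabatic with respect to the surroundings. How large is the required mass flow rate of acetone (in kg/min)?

Heat released by hot stream: Q = 53.2 × 1.71 × (96.6 − 28.5) = 6195.2 kJ/min
Energy balance on cold side (adiabatic exchanger): Q = ṁ_c·Cp_c·(T_c,out − T_c,in)
ṁ_c = 6195.2 / [2.15 × (49.1 − -25.7)] = 38.523 kg/min

ṁ_c = 38.5 kg/min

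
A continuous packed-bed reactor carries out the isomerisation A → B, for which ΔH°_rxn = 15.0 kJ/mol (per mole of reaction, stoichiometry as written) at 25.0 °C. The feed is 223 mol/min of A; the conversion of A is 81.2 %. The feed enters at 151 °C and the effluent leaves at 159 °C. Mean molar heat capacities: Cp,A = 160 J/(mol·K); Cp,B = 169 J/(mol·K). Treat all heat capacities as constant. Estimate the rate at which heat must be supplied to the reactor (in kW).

Extent of reaction ξ = 0.812 × 223 = 181.08 mol/min
Reaction term: ξ·ΔH°_rxn = 181.08 × 15.0 = 2716.1 kJ/min
Sensible, feed 151→25 °C: -4495.7 kJ/min
Outlet flows (mol/min): A 41.924, B 181.08
Sensible, products 25→159 °C: 4999.5 kJ/min
Q = ΔH = 3220 kJ/min = 53.666 kW
Heat supplied = 53.666 kW

Q_in = 53.7 kW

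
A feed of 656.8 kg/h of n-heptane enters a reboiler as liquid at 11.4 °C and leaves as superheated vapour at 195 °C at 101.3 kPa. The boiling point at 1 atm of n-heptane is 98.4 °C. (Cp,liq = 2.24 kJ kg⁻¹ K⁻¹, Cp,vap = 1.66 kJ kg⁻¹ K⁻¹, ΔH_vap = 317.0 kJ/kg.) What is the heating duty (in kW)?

liquid 11.4→98.4 °C: 194.88 kJ/kg
vaporisation at 98.4 °C: 317 kJ/kg
vapour 98.4→195 °C: 160.36 kJ/kg
Δh = 194.88 + 317 + 160.36 = 672.24 kJ/kg
Q = ṁ·Δh = 656.8 kg/h × 672.24 kJ/kg = 441520 kJ/h
|Q| = 122.65 kW

Q = 123 kW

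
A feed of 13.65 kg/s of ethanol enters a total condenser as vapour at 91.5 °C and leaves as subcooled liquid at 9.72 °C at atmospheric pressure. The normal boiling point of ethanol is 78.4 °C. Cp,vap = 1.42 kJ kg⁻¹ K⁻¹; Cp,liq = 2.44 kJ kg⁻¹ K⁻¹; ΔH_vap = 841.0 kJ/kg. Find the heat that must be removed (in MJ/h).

Q_c = 50500 MJ/h

vapour 91.5→78.4 °C: -18.602 kJ/kg
condensation at 78.4 °C: -841 kJ/kg
liquid 78.4→9.72 °C: -167.58 kJ/kg
Δh = -18.602 + -841 + -167.58 = -1027.2 kJ/kg
Q = ṁ·Δh = 13.65 kg/s × -1027.2 kJ/kg = -14021 kJ/s
|Q| = 14021 kW = 50476 MJ/h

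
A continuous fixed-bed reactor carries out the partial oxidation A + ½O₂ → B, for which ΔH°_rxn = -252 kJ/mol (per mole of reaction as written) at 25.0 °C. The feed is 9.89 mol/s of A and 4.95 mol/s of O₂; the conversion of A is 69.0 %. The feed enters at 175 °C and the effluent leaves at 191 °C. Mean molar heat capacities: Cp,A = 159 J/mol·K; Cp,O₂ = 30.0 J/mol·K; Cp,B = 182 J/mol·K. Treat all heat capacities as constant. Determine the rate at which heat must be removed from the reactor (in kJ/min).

Extent of reaction ξ = 0.690 × 9.89 = 6.8241 mol/s
Reaction term: ξ·ΔH°_rxn = 6.8241 × -252 = -1719.7 kJ/s
Sensible, feed 175→25 °C: -258.15 kJ/s
Outlet flows (mol/s): A 3.0659, O₂ 1.538, B 6.8241
Sensible, products 25→191 °C: 294.75 kJ/s
Q = ΔH = -1683.1 kJ/s = -1683.1 kW
Heat removed = 100980 kJ/min

Q_out = 101000 kJ/min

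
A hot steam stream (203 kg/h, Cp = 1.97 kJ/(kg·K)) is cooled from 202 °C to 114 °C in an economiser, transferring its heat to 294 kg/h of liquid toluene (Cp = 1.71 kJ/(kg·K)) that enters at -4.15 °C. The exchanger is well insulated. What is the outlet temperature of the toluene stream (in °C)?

Heat released by hot stream: Q = 203 × 1.97 × (202 − 114) = 35192 kJ/h
Energy balance on cold side (adiabatic exchanger): Q = ṁ_c·Cp_c·(T_c,out − T_c,in)
T_c,out = -4.15 + 35192/(294 × 1.71) = 65.851 °C

T_c,out = 65.9 °C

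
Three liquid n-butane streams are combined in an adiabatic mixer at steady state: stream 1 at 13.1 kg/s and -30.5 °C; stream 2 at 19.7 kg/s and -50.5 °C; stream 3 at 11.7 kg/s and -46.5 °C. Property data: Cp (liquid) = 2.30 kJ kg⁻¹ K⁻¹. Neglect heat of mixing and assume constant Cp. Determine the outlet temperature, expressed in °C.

Adiabatic, steady state ⇒ Σ ṁᵢCp,ᵢ(T_out − Tᵢ) = 0
T_out = Σ ṁᵢCp,ᵢTᵢ / Σ ṁᵢCp,ᵢ
      = -4458.4 / 102.35 = -43.561 °C

T_out = -43.6 °C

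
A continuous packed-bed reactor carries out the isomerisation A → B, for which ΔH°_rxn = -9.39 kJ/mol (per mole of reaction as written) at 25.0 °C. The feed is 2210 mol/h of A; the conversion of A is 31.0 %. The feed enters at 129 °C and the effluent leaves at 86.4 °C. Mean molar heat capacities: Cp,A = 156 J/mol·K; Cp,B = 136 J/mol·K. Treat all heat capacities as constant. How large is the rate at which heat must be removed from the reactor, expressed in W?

Extent of reaction ξ = 0.310 × 2210 = 685.1 mol/h
Reaction term: ξ·ΔH°_rxn = 685.1 × -9.39 = -6433.1 kJ/h
Sensible, feed 129→25 °C: -35855 kJ/h
Outlet flows (mol/h): A 1524.9, B 685.1
Sensible, products 25→86.4 °C: 20327 kJ/h
Q = ΔH = -21961 kJ/h = -6.1003 kW
Heat removed = 6100.3 W

Q_out = 6100 W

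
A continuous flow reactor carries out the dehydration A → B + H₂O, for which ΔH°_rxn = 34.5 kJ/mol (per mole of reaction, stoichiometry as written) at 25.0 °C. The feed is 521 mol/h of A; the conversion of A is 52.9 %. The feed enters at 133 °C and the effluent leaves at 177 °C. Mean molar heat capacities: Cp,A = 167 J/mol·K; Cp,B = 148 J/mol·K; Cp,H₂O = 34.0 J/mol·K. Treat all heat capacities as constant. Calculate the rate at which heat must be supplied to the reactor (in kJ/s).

Extent of reaction ξ = 0.529 × 521 = 275.61 mol/h
Reaction term: ξ·ΔH°_rxn = 275.61 × 34.5 = 9508.5 kJ/h
Sensible, feed 133→25 °C: -9396.8 kJ/h
Outlet flows (mol/h): A 245.39, B 275.61, H₂O 275.61
Sensible, products 25→177 °C: 13853 kJ/h
Q = ΔH = 13965 kJ/h = 3.8792 kW
Heat supplied = 3.8792 kJ/s

Q_in = 3.88 kJ/s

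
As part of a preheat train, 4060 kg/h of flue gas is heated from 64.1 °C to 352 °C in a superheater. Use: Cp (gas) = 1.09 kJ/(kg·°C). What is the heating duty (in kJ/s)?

Q = 354 kJ/s

Q = ṁ·Cp·ΔT = 4060 × 1.09 × (352 − 64.1) = 1.2741e+06 kJ/h
Converting: 1.2741e+06 / 3600 s = 353.91 kW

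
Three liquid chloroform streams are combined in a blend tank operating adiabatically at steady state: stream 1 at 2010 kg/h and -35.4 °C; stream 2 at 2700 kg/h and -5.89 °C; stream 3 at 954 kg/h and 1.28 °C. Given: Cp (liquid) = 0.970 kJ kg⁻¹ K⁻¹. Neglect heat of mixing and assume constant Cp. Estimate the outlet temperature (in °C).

No heat crosses the boundary, so H_out = H_in.
T_out = Σ ṁᵢCp,ᵢTᵢ / Σ ṁᵢCp,ᵢ
      = -83261 / 5494.1 = -15.155 °C

T_out = -15.2 °C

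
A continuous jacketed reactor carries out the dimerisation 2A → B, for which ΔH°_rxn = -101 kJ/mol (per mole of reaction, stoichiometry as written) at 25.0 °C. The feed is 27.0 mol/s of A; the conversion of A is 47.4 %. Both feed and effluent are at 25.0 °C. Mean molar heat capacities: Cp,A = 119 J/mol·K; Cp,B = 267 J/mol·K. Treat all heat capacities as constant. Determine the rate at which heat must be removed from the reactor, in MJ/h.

Extent of reaction ξ = 0.474 × 27.0 / 2 = 6.399 mol/s
Reaction term: ξ·ΔH°_rxn = 6.399 × -101 = -646.3 kJ/s
Q = ΔH = -646.3 kJ/s = -646.3 kW
Heat removed = 2326.7 MJ/h

Q_out = 2330 MJ/h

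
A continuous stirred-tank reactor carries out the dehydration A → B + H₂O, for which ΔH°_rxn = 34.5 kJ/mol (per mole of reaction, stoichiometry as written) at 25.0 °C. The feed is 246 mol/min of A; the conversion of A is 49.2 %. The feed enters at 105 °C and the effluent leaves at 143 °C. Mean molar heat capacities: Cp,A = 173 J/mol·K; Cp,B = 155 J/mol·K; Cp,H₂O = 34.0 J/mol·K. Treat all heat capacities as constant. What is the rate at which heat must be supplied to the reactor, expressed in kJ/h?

Extent of reaction ξ = 0.492 × 246 = 121.03 mol/min
Reaction term: ξ·ΔH°_rxn = 121.03 × 34.5 = 4175.6 kJ/min
Sensible, feed 105→25 °C: -3404.6 kJ/min
Outlet flows (mol/min): A 124.97, B 121.03, H₂O 121.03
Sensible, products 25→143 °C: 5250.4 kJ/min
Q = ΔH = 6021.3 kJ/min = 100.36 kW
Heat supplied = 361280 kJ/h

Q_in = 361000 kJ/h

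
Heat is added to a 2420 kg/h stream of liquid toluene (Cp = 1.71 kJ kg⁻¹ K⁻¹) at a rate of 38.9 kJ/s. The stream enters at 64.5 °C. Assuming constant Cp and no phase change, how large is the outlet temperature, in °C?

Q = 38.9 kJ/s = 140040 kJ/h
ΔT = Q/(ṁ·Cp) = 140040/(2420×1.71) = 33.841 K
T_out = 64.5 + 33.841 = 98.341 °C

T_out = 98.3 °C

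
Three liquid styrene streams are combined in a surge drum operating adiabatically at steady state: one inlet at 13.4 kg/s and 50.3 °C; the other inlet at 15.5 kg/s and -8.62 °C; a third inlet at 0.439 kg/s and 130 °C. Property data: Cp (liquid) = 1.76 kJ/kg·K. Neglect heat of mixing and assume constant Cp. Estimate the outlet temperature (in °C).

T_out = 20.4 °C

Energy balance with Q = 0: Σ ṁᵢCp,ᵢ(T_out − Tᵢ) = 0
T_out = Σ ṁᵢCp,ᵢTᵢ / Σ ṁᵢCp,ᵢ
      = 1051.6 / 51.637 = 20.365 °C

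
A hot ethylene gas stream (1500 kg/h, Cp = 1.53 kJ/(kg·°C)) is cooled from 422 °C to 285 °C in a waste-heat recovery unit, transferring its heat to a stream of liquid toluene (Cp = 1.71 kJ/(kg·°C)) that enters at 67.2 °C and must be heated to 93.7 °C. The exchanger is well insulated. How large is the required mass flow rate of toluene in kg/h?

Heat released by hot stream: Q = 1500 × 1.53 × (422 − 285) = 314420 kJ/h
Energy balance on cold side (adiabatic exchanger): Q = ṁ_c·Cp_c·(T_c,out − T_c,in)
ṁ_c = 314420 / [1.71 × (93.7 − 67.2)] = 6938.4 kg/h

ṁ_c = 6940 kg/h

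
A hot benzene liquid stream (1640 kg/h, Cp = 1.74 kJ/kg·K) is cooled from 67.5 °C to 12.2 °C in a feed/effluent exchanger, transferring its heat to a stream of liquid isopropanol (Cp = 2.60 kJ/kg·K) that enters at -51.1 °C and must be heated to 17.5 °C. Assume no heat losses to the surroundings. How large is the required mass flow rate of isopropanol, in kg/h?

Heat released by hot stream: Q = 1640 × 1.74 × (67.5 − 12.2) = 157800 kJ/h
Energy balance on cold side (adiabatic exchanger): Q = ṁ_c·Cp_c·(T_c,out − T_c,in)
ṁ_c = 157800 / [2.60 × (17.5 − -51.1)] = 884.75 kg/h

ṁ_c = 885 kg/h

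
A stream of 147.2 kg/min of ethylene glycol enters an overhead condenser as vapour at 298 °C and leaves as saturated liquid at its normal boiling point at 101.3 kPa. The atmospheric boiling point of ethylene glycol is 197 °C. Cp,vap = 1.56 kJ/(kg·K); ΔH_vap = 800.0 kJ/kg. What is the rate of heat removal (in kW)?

vapour 298→197 °C: -157.56 kJ/kg
condensation at 197 °C: -800 kJ/kg
Δh = -157.56 + -800 = -957.56 kJ/kg
Q = ṁ·Δh = 147.2 kg/min × -957.56 kJ/kg = -140950 kJ/min
|Q| = 2349.2 kW

Q_c = 2350 kW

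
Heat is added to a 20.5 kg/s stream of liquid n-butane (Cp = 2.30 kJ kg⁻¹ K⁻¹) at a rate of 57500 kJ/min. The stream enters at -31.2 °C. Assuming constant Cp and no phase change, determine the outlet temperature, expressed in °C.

T_out = -10.9 °C

Q = 57500 kJ/min = 958.33 kJ/s
ΔT = Q/(ṁ·Cp) = 958.33/(20.5×2.30) = 20.325 K
T_out = -31.2 + 20.325 = -10.875 °C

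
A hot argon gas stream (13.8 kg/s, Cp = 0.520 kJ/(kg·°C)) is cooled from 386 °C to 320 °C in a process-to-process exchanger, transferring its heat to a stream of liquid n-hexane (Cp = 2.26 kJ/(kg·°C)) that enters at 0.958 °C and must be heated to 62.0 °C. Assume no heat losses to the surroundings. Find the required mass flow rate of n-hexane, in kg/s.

ṁ_c = 3.43 kg/s

Heat released by hot stream: Q = 13.8 × 0.520 × (386 − 320) = 473.62 kJ/s
Energy balance on cold side (adiabatic exchanger): Q = ṁ_c·Cp_c·(T_c,out − T_c,in)
ṁ_c = 473.62 / [2.26 × (62.0 − 0.958)] = 3.4331 kg/s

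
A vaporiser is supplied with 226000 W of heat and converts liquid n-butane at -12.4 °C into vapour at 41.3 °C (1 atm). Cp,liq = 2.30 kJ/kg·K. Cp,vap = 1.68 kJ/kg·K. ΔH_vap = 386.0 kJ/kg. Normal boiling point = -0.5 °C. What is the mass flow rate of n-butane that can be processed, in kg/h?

ṁ = 1680 kg/h

Δh = 2.30×(-0.5−-12.4) + 386.0 + 1.68×(41.3−-0.5) = 483.59 kJ/kg
Q = 226000 W = 226 kJ/s = 813600 kJ/h
ṁ = Q/Δh = 813600 / 483.59 = 1682.4 kg/h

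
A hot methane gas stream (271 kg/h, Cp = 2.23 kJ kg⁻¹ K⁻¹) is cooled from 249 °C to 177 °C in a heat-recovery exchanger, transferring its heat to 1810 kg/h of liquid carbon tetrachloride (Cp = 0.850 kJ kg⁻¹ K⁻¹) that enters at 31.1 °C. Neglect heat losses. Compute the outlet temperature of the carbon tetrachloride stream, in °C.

Heat released by hot stream: Q = 271 × 2.23 × (249 − 177) = 43512 kJ/h
Energy balance on cold side (adiabatic exchanger): Q = ṁ_c·Cp_c·(T_c,out − T_c,in)
T_c,out = 31.1 + 43512/(1810 × 0.850) = 59.382 °C

T_c,out = 59.4 °C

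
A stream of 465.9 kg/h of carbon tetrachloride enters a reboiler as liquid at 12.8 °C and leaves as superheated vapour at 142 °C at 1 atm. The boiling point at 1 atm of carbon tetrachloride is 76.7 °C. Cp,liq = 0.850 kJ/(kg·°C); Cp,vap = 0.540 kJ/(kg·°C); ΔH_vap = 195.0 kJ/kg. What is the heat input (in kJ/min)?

liquid 12.8→76.7 °C: 54.315 kJ/kg
vaporisation at 76.7 °C: 195 kJ/kg
vapour 76.7→142 °C: 35.262 kJ/kg
Δh = 54.315 + 195 + 35.262 = 284.58 kJ/kg
Q = ṁ·Δh = 465.9 kg/h × 284.58 kJ/kg = 132580 kJ/h
|Q| = 36.829 kW = 2209.7 kJ/min

Q = 2210 kJ/min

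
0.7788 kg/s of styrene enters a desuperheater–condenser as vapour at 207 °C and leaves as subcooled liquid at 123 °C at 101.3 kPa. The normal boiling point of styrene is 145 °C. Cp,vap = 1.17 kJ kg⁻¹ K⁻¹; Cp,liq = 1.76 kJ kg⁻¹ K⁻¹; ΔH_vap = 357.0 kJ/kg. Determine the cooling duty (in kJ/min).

Q_c = 21900 kJ/min

vapour 207→145 °C: -72.54 kJ/kg
condensation at 145 °C: -357 kJ/kg
liquid 145→123 °C: -38.72 kJ/kg
Δh = -72.54 + -357 + -38.72 = -468.26 kJ/kg
Q = ṁ·Δh = 0.7788 kg/s × -468.26 kJ/kg = -364.68 kJ/s
|Q| = 364.68 kW = 21881 kJ/min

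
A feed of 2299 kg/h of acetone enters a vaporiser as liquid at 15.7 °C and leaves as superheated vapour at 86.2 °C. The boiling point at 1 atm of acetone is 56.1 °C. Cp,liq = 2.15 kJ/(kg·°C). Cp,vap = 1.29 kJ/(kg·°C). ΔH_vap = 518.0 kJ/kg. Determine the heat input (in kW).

liquid 15.7→56.1 °C: 86.86 kJ/kg
vaporisation at 56.1 °C: 518 kJ/kg
vapour 56.1→86.2 °C: 38.829 kJ/kg
Δh = 86.86 + 518 + 38.829 = 643.69 kJ/kg
Q = ṁ·Δh = 2299 kg/h × 643.69 kJ/kg = 1.4798e+06 kJ/h
|Q| = 411.07 kW

Q = 411 kW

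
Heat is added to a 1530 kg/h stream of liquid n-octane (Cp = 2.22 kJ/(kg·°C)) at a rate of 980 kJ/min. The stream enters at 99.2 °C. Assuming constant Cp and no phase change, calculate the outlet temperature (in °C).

T_out = 117 °C

Q = 980 kJ/min = 58800 kJ/h
ΔT = Q/(ṁ·Cp) = 58800/(1530×2.22) = 17.311 K
T_out = 99.2 + 17.311 = 116.51 °C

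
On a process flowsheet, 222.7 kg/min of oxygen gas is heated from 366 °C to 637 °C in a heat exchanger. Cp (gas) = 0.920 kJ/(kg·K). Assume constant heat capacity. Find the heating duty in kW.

Q = 925 kW

Q = ṁ·Cp·ΔT = 222.7 × 0.920 × (637 − 366) = 55524 kJ/min
Converting: 55524 / 60 s = 925.39 kW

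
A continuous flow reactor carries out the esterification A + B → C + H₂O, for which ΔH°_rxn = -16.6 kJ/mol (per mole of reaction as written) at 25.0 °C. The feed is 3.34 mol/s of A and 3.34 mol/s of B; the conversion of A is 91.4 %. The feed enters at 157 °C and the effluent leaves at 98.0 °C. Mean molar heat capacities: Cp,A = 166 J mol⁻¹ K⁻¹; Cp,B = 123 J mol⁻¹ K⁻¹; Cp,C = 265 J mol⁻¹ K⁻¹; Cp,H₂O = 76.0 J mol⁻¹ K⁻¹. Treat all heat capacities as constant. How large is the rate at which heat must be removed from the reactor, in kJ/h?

Q_out = 346000 kJ/h

Extent of reaction ξ = 0.914 × 3.34 = 3.0528 mol/s
Reaction term: ξ·ΔH°_rxn = 3.0528 × -16.6 = -50.676 kJ/s
Sensible, feed 157→25 °C: -127.41 kJ/s
Outlet flows (mol/s): A 0.28724, B 0.28724, C 3.0528, H₂O 3.0528
Sensible, products 25→98.0 °C: 82.052 kJ/s
Q = ΔH = -96.038 kJ/s = -96.038 kW
Heat removed = 345740 kJ/h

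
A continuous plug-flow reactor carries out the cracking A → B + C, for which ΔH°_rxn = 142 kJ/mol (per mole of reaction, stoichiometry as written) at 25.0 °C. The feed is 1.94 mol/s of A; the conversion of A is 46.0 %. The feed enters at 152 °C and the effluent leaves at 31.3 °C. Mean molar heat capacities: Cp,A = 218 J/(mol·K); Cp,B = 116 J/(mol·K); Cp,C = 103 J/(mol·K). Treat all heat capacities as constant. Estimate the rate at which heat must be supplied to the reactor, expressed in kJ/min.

Q_in = 4540 kJ/min

Extent of reaction ξ = 0.460 × 1.94 = 0.8924 mol/s
Reaction term: ξ·ΔH°_rxn = 0.8924 × 142 = 126.72 kJ/s
Sensible, feed 152→25 °C: -53.711 kJ/s
Outlet flows (mol/s): A 1.0476, B 0.8924, C 0.8924
Sensible, products 25→31.3 °C: 2.67 kJ/s
Q = ΔH = 75.68 kJ/s = 75.68 kW
Heat supplied = 4540.8 kJ/min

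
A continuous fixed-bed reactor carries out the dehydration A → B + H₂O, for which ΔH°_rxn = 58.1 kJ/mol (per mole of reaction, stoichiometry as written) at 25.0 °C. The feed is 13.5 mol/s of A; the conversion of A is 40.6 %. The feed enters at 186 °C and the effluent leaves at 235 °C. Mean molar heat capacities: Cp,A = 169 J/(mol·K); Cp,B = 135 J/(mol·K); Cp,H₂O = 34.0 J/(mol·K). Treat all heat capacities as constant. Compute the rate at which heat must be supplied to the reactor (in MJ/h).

Extent of reaction ξ = 0.406 × 13.5 = 5.481 mol/s
Reaction term: ξ·ΔH°_rxn = 5.481 × 58.1 = 318.45 kJ/s
Sensible, feed 186→25 °C: -367.32 kJ/s
Outlet flows (mol/s): A 8.019, B 5.481, H₂O 5.481
Sensible, products 25→235 °C: 479.11 kJ/s
Q = ΔH = 430.24 kJ/s = 430.24 kW
Heat supplied = 1548.9 MJ/h

Q_in = 1550 MJ/h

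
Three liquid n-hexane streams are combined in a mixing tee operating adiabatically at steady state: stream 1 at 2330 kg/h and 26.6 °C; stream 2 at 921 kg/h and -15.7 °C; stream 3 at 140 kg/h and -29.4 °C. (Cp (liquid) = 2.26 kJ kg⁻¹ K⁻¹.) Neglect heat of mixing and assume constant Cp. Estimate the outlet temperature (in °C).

T_out = 12.8 °C

No heat crosses the boundary, so H_out = H_in.
Σ ṁᵢCp,ᵢTᵢ = 2330×2.26×26.6 + 921×2.26×-15.7 + 140×2.26×-29.4 = 98089
Σ ṁᵢCp,ᵢ = 2330×2.26 + 921×2.26 + 140×2.26 = 7663.7
T_out = 98089 / 7663.7 = 12.799 °C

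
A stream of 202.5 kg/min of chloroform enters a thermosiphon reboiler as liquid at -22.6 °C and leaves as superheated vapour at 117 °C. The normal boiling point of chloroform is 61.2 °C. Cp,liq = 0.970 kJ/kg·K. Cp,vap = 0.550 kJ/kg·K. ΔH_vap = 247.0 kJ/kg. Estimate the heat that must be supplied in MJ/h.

Q = 4360 MJ/h

liquid -22.6→61.2 °C: 81.286 kJ/kg
vaporisation at 61.2 °C: 247 kJ/kg
vapour 61.2→117 °C: 30.69 kJ/kg
Δh = 81.286 + 247 + 30.69 = 358.98 kJ/kg
Q = ṁ·Δh = 202.5 kg/min × 358.98 kJ/kg = 72693 kJ/min
|Q| = 1211.5 kW = 4361.6 MJ/h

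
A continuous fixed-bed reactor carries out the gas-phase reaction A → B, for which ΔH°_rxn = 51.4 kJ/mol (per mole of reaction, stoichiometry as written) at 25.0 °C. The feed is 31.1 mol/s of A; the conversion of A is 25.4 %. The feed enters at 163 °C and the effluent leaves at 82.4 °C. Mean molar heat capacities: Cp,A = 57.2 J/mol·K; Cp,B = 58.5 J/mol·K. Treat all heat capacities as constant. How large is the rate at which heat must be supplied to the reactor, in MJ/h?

Extent of reaction ξ = 0.254 × 31.1 = 7.8994 mol/s
Reaction term: ξ·ΔH°_rxn = 7.8994 × 51.4 = 406.03 kJ/s
Sensible, feed 163→25 °C: -245.49 kJ/s
Outlet flows (mol/s): A 23.201, B 7.8994
Sensible, products 25→82.4 °C: 102.7 kJ/s
Q = ΔH = 263.24 kJ/s = 263.24 kW
Heat supplied = 947.66 MJ/h

Q_in = 948 MJ/h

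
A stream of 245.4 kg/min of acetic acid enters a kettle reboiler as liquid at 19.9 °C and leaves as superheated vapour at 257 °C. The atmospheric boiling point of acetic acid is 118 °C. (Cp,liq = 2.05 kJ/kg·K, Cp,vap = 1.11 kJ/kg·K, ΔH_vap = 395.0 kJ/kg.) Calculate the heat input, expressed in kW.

liquid 19.9→118 °C: 201.1 kJ/kg
vaporisation at 118 °C: 395 kJ/kg
vapour 118→257 °C: 154.29 kJ/kg
Δh = 201.1 + 395 + 154.29 = 750.39 kJ/kg
Q = ṁ·Δh = 245.4 kg/min × 750.39 kJ/kg = 184150 kJ/min
|Q| = 3069.1 kW

Q = 3070 kW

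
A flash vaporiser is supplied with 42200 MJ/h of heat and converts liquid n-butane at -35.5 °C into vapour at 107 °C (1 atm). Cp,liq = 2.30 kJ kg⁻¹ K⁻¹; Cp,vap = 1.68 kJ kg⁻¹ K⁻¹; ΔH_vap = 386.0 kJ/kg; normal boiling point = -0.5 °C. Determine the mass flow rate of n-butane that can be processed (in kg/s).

Δh = 2.30×(-0.5−-35.5) + 386.0 + 1.68×(107−-0.5) = 647.1 kJ/kg
Q = 42200 MJ/h = 11722 kJ/s = 11722 kJ/s
ṁ = Q/Δh = 11722 / 647.1 = 18.115 kg/s

ṁ = 18.1 kg/s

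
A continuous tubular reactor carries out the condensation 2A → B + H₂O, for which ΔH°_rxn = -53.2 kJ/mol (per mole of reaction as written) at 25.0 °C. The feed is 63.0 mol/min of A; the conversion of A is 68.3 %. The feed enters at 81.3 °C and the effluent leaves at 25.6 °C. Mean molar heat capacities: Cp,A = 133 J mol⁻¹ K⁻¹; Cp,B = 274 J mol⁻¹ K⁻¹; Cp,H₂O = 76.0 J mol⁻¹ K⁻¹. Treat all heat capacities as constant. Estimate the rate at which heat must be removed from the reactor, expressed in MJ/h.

Q_out = 96.6 MJ/h

Extent of reaction ξ = 0.683 × 63.0 / 2 = 21.515 mol/min
Reaction term: ξ·ΔH°_rxn = 21.515 × -53.2 = -1144.6 kJ/min
Sensible, feed 81.3→25 °C: -471.74 kJ/min
Outlet flows (mol/min): A 19.971, B 21.515, H₂O 21.515
Sensible, products 25→25.6 °C: 6.1117 kJ/min
Q = ΔH = -1610.2 kJ/min = -26.837 kW
Heat removed = 96.612 MJ/h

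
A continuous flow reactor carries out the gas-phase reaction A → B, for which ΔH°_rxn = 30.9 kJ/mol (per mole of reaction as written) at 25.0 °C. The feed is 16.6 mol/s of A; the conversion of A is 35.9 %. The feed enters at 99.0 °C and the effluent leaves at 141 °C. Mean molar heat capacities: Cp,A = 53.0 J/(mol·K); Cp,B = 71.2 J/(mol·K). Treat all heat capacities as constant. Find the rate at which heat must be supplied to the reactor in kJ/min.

Extent of reaction ξ = 0.359 × 16.6 = 5.9594 mol/s
Reaction term: ξ·ΔH°_rxn = 5.9594 × 30.9 = 184.15 kJ/s
Sensible, feed 99.0→25 °C: -65.105 kJ/s
Outlet flows (mol/s): A 10.641, B 5.9594
Sensible, products 25→141 °C: 114.64 kJ/s
Q = ΔH = 233.68 kJ/s = 233.68 kW
Heat supplied = 14021 kJ/min

Q_in = 14000 kJ/min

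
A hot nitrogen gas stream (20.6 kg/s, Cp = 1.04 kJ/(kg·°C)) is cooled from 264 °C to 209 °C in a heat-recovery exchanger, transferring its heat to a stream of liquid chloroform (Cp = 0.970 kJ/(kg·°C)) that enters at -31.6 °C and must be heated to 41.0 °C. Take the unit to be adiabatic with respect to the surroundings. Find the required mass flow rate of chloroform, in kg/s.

ṁ_c = 16.7 kg/s

Heat released by hot stream: Q = 20.6 × 1.04 × (264 − 209) = 1178.3 kJ/s
Energy balance on cold side (adiabatic exchanger): Q = ṁ_c·Cp_c·(T_c,out − T_c,in)
ṁ_c = 1178.3 / [0.970 × (41.0 − -31.6)] = 16.732 kg/s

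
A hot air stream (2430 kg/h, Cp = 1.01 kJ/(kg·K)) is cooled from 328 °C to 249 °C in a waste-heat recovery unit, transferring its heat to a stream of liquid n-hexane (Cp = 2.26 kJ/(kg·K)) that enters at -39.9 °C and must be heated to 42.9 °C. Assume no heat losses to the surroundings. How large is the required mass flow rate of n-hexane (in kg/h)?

ṁ_c = 1040 kg/h

Heat released by hot stream: Q = 2430 × 1.01 × (328 − 249) = 193890 kJ/h
Energy balance on cold side (adiabatic exchanger): Q = ṁ_c·Cp_c·(T_c,out − T_c,in)
ṁ_c = 193890 / [2.26 × (42.9 − -39.9)] = 1036.1 kg/h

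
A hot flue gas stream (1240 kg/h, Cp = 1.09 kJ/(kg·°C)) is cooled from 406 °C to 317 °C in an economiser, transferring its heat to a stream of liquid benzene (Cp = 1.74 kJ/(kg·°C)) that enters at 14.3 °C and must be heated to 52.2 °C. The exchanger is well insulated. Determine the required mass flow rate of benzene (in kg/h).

ṁ_c = 1820 kg/h

Heat released by hot stream: Q = 1240 × 1.09 × (406 − 317) = 120290 kJ/h
Energy balance on cold side (adiabatic exchanger): Q = ṁ_c·Cp_c·(T_c,out − T_c,in)
ṁ_c = 120290 / [1.74 × (52.2 − 14.3)] = 1824.1 kg/h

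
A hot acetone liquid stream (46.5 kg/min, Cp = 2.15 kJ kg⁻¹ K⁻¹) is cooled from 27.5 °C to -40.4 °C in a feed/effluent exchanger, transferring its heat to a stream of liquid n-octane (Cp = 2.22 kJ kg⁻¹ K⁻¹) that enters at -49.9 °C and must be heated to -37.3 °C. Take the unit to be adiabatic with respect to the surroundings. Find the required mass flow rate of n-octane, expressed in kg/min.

ṁ_c = 243 kg/min

Heat released by hot stream: Q = 46.5 × 2.15 × (27.5 − -40.4) = 6788.3 kJ/min
Energy balance on cold side (adiabatic exchanger): Q = ṁ_c·Cp_c·(T_c,out − T_c,in)
ṁ_c = 6788.3 / [2.22 × (-37.3 − -49.9)] = 242.68 kg/min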